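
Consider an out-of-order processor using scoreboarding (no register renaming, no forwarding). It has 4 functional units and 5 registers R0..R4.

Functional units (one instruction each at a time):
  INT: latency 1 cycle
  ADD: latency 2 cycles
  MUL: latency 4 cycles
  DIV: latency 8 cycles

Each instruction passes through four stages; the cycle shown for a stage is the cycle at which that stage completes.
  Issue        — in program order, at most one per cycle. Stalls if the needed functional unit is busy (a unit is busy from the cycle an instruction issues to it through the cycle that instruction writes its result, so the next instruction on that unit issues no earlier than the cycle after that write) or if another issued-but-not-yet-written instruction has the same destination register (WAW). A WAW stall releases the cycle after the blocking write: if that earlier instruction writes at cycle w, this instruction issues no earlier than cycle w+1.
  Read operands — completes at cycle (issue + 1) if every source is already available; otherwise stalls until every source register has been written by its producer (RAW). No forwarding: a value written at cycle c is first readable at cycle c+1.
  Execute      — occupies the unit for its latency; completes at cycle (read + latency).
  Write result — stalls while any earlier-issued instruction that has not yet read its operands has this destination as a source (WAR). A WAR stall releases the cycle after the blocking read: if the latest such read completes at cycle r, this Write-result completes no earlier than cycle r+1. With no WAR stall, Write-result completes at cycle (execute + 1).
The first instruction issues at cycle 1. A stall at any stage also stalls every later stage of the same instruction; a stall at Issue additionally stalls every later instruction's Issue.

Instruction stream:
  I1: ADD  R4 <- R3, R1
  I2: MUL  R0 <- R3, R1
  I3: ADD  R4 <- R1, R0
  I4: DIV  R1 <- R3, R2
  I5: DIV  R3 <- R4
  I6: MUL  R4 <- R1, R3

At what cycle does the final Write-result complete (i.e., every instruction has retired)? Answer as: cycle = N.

I1  is:1  ro:2  ex:4  wr:5
I2  is:2  ro:3  ex:7  wr:8
I3  is:6  ro:9  ex:11  wr:12  — struct: ADD busy until I1 writes@5, RAW R0: wait I2 write@8
I4  is:7  ro:8  ex:16  wr:17
I5  is:18  ro:19  ex:27  wr:28  — struct: DIV busy until I4 writes@17
I6  is:19  ro:29  ex:33  wr:34  — RAW R3: wait I5 write@28

cycle = 34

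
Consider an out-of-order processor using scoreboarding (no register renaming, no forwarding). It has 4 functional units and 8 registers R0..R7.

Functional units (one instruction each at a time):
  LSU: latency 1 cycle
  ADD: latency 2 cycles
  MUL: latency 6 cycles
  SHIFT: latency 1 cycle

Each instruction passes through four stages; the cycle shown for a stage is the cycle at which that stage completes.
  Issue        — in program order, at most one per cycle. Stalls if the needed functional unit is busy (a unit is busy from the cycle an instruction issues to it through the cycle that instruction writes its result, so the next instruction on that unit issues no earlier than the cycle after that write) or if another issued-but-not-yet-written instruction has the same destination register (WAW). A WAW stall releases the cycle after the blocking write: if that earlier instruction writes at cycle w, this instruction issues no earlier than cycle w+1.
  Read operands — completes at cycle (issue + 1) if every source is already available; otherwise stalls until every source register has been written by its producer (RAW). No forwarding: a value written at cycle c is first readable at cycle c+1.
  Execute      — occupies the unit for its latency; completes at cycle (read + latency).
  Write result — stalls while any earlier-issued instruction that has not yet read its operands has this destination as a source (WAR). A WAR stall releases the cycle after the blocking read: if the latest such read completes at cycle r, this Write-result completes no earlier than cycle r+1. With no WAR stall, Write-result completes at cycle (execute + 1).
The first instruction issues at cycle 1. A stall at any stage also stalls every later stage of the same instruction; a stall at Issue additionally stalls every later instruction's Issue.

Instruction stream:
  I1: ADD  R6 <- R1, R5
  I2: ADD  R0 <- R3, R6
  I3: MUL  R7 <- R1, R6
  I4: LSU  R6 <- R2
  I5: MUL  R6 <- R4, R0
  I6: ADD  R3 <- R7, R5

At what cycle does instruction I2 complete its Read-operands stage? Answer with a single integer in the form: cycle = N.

[1] I1→ADD
[2] I1 RO
[4] I1 EX
[5] I1 WR R6
[6] I2→ADD
[7] I2 RO · I3→MUL
[8] I3 RO · I4→LSU
[9] I2 EX · I4 RO
[10] I2 WR R0 · I4 EX
[11] I4 WR R6
[14] I3 EX
[15] I3 WR R7
[16] I5→MUL
[17] I5 RO · I6→ADD
[18] I6 RO
[20] I6 EX
[21] I6 WR R3
[23] I5 EX
[24] I5 WR R6

cycle = 7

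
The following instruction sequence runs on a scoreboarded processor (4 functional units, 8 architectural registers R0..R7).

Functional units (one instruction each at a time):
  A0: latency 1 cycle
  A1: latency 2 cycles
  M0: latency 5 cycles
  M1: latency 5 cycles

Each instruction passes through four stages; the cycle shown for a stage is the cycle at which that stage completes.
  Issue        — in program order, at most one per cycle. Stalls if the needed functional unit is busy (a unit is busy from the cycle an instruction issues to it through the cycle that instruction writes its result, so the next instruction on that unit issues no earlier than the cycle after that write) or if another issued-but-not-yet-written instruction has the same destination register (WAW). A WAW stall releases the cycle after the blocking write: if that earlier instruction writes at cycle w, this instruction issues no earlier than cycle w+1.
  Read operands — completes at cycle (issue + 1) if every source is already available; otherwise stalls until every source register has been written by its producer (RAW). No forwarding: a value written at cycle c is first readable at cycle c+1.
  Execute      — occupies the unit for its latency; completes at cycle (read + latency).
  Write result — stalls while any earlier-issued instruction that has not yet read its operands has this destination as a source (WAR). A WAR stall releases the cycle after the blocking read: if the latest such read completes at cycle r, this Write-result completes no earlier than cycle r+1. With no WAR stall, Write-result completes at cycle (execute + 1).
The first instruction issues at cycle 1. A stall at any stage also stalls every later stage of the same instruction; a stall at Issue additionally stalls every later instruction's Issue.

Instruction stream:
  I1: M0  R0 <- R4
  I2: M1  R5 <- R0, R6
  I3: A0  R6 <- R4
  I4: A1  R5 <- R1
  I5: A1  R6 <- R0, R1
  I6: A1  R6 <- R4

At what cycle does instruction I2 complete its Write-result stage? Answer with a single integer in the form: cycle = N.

cycle = 15

c1: issue I1 (M0)
c2: I1 read-ops; issue I2 (M1)
c3: issue I3 (A0)
c4: I3 read-ops
c5: I3 finished on A0
c7: I1 finished on M0
c8: I1→R0
c9: I2 read-ops
c10: I3→R6
c14: I2 finished on M1
c15: I2→R5
c16: issue I4 (A1)
c17: I4 read-ops
c19: I4 finished on A1
c20: I4→R5
c21: issue I5 (A1)
c22: I5 read-ops
c24: I5 finished on A1
c25: I5→R6
c26: issue I6 (A1)
c27: I6 read-ops
c29: I6 finished on A1
c30: I6→R6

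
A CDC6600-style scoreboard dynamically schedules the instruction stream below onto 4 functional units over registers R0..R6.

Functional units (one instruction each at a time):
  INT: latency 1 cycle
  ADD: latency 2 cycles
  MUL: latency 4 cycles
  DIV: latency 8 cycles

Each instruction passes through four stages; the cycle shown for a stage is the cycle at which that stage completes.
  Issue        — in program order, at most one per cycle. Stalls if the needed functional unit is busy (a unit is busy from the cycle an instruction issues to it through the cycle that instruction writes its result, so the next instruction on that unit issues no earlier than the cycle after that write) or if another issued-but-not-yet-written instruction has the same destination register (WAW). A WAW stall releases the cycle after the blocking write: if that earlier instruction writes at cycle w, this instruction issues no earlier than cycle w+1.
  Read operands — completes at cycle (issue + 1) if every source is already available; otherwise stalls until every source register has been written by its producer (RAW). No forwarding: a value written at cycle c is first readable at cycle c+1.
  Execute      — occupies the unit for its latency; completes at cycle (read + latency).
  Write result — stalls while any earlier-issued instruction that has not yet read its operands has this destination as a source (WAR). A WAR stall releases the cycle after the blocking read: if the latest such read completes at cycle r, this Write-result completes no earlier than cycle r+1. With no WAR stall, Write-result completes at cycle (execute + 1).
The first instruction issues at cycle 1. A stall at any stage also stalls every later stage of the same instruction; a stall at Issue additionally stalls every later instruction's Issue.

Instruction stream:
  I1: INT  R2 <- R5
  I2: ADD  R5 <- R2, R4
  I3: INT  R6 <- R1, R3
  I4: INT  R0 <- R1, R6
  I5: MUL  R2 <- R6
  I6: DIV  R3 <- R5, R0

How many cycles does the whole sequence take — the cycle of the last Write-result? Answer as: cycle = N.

cycle = 22

t=1  I1 dispatched to INT
t=2  I1 operands ready, I2 dispatched to ADD
t=3  I1 complete
t=4  R2←I1
t=5  I2 operands ready, I3 dispatched to INT
t=6  I3 operands ready
t=7  I2 complete, I3 complete
t=8  R5←I2, R6←I3
t=9  I4 dispatched to INT
t=10  I4 operands ready, I5 dispatched to MUL
t=11  I4 complete, I5 operands ready, I6 dispatched to DIV
t=12  R0←I4
t=13  I6 operands ready
t=15  I5 complete
t=16  R2←I5
t=21  I6 complete
t=22  R3←I6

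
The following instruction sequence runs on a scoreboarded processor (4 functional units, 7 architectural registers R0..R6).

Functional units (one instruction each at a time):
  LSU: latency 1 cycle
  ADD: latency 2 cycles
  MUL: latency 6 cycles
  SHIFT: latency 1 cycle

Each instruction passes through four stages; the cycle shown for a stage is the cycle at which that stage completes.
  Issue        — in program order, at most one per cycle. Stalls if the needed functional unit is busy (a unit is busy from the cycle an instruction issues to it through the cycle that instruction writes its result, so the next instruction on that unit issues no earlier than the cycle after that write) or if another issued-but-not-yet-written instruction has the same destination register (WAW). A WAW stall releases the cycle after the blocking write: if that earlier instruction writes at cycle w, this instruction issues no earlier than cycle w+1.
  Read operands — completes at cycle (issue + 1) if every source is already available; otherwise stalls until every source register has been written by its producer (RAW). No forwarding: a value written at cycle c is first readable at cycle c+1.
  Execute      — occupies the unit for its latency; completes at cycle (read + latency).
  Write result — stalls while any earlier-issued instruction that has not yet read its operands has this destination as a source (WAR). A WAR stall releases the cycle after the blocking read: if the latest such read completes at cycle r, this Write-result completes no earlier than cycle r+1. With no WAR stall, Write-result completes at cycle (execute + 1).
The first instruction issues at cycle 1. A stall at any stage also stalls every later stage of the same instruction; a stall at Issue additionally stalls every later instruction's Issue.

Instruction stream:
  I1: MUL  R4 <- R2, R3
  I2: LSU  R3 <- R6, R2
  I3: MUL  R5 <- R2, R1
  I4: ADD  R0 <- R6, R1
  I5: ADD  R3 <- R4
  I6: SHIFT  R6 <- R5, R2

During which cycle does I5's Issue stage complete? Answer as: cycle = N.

cycle = 16

cycle 1: I1 dispatched to MUL
cycle 2: I1 operands ready · I2 dispatched to LSU
cycle 3: I2 operands ready
cycle 4: I2 complete
cycle 5: R3←I2
cycle 8: I1 complete
cycle 9: R4←I1
cycle 10: I3 dispatched to MUL
cycle 11: I3 operands ready · I4 dispatched to ADD
cycle 12: I4 operands ready
cycle 14: I4 complete
cycle 15: R0←I4
cycle 16: I5 dispatched to ADD
cycle 17: I3 complete · I5 operands ready · I6 dispatched to SHIFT
cycle 18: R5←I3
cycle 19: I5 complete · I6 operands ready
cycle 20: R3←I5 · I6 complete
cycle 21: R6←I6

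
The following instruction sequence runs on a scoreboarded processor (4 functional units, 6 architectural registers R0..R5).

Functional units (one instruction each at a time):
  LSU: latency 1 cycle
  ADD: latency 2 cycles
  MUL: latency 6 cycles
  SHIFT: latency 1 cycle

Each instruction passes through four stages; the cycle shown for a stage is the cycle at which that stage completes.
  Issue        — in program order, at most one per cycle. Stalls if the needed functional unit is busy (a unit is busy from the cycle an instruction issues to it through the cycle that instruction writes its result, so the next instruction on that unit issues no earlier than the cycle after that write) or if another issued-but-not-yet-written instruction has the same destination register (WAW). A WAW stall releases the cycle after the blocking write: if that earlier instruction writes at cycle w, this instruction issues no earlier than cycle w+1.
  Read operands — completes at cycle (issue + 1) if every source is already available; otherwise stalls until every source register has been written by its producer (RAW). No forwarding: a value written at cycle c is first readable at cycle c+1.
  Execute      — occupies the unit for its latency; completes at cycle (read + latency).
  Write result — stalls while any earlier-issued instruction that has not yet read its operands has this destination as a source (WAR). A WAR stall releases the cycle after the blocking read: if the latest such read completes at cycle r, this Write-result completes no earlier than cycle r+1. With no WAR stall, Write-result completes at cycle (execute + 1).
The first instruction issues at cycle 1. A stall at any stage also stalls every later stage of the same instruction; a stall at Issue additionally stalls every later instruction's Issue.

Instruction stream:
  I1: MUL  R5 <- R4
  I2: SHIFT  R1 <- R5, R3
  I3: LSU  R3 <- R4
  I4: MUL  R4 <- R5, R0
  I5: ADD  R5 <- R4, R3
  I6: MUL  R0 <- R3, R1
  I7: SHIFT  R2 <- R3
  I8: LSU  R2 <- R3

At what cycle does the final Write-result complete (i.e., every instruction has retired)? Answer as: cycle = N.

cycle = 27

  I1 | 1 | 2 | 8 | 9
  I2 | 2 | 10 | 11 | 12   RAW R5: wait I1 write@9
  I3 | 3 | 4 | 5 | 11   WAR R3: wait I2 read@10
  I4 | 10 | 11 | 17 | 18   struct: MUL busy until I1 writes@9
  I5 | 11 | 19 | 21 | 22   RAW R4: wait I4 write@18
  I6 | 19 | 20 | 26 | 27   struct: MUL busy until I4 writes@18
  I7 | 20 | 21 | 22 | 23
  I8 | 24 | 25 | 26 | 27   WAW R2: wait I7 write@23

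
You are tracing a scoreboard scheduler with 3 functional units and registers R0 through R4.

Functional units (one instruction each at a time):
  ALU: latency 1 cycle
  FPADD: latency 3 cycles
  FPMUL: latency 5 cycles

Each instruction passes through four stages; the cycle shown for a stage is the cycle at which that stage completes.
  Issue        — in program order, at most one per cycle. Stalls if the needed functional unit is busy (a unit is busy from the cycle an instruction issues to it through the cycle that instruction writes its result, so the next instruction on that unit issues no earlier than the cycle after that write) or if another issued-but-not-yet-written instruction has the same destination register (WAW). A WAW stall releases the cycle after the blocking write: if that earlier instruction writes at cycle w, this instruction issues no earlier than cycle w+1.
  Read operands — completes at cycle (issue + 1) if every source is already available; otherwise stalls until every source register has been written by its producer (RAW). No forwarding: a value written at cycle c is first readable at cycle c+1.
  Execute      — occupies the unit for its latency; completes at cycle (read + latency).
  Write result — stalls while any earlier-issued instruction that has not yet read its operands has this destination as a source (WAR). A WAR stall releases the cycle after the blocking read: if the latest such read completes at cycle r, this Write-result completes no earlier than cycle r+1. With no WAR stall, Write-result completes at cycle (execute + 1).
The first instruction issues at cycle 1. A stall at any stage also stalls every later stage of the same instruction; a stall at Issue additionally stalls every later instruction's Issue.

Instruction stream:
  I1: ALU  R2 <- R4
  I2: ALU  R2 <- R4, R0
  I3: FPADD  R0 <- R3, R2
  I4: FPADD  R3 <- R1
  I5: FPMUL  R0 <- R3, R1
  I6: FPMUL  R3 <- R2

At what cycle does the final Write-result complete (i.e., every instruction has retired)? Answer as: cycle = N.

cycle = 34

I1: IS=1 RO=2 EX=3 WR=4
I2: IS=5 RO=6 EX=7 WR=8  [struct: ALU busy until I1 writes@4]
I3: IS=6 RO=9 EX=12 WR=13  [RAW R2: wait I2 write@8]
I4: IS=14 RO=15 EX=18 WR=19  [struct: FPADD busy until I3 writes@13]
I5: IS=15 RO=20 EX=25 WR=26  [RAW R3: wait I4 write@19]
I6: IS=27 RO=28 EX=33 WR=34  [struct: FPMUL busy until I5 writes@26]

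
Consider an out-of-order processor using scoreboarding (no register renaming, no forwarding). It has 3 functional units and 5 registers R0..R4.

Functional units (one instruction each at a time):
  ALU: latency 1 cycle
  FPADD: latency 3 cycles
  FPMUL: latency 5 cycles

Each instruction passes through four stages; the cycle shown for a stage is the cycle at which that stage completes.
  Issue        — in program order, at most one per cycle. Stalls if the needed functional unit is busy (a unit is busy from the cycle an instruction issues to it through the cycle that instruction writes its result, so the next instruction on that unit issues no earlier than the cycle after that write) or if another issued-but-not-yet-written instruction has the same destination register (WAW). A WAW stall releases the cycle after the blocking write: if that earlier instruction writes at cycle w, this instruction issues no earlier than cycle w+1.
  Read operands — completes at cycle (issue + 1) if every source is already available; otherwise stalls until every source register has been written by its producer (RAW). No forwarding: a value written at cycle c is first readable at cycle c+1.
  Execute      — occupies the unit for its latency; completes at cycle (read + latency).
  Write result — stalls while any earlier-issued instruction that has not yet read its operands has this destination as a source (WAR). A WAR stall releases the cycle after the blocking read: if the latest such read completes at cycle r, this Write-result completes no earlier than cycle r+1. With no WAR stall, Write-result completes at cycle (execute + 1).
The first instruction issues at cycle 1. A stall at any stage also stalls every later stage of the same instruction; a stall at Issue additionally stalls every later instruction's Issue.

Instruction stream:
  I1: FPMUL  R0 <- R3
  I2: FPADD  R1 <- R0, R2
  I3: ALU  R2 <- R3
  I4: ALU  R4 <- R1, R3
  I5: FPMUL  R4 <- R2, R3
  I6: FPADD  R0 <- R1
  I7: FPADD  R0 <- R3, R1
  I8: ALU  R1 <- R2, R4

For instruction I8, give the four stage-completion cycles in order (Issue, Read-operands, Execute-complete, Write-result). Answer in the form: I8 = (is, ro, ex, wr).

cycle 1: I1 issues→FPMUL
cycle 2: I1 reads · I2 issues→FPADD
cycle 3: I3 issues→ALU
cycle 4: I3 reads
cycle 5: I3 exec-done
cycle 7: I1 exec-done
cycle 8: I1 writes R0
cycle 9: I2 reads
cycle 10: I3 writes R2
cycle 11: I4 issues→ALU
cycle 12: I2 exec-done
cycle 13: I2 writes R1
cycle 14: I4 reads
cycle 15: I4 exec-done
cycle 16: I4 writes R4
cycle 17: I5 issues→FPMUL
cycle 18: I5 reads · I6 issues→FPADD
cycle 19: I6 reads
cycle 22: I6 exec-done
cycle 23: I5 exec-done · I6 writes R0
cycle 24: I5 writes R4 · I7 issues→FPADD
cycle 25: I7 reads · I8 issues→ALU
cycle 26: I8 reads
cycle 27: I8 exec-done
cycle 28: I7 exec-done · I8 writes R1
cycle 29: I7 writes R0

I8 = (25, 26, 27, 28)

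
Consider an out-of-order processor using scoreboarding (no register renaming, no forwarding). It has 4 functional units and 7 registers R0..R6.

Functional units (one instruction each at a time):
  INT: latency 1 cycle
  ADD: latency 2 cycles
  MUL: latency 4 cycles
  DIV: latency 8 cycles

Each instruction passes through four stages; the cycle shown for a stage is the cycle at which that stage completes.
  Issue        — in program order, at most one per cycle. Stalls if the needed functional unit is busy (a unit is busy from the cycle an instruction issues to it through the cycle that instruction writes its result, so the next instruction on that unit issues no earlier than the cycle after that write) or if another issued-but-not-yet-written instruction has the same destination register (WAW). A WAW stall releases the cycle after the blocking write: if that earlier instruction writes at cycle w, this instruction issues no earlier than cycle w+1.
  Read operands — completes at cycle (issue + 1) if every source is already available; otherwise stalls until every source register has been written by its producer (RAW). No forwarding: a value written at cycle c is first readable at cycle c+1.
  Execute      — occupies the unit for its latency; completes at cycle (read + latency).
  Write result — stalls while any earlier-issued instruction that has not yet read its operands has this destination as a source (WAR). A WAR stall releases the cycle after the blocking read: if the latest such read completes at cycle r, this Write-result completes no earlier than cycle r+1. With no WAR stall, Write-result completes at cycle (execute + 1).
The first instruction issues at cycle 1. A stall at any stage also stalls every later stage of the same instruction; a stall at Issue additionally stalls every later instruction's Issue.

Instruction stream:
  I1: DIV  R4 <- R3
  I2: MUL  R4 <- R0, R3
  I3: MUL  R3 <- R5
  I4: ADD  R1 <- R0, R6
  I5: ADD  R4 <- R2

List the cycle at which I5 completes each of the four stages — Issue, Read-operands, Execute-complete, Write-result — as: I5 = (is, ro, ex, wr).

1) issue 1, read 2, done 10, write 11
2) issue 12, read 13, done 17, write 18  <WAW R4: wait I1 write@11>
3) issue 19, read 20, done 24, write 25  <struct: MUL busy until I2 writes@18>
4) issue 20, read 21, done 23, write 24
5) issue 25, read 26, done 28, write 29  <struct: ADD busy until I4 writes@24>

I5 = (25, 26, 28, 29)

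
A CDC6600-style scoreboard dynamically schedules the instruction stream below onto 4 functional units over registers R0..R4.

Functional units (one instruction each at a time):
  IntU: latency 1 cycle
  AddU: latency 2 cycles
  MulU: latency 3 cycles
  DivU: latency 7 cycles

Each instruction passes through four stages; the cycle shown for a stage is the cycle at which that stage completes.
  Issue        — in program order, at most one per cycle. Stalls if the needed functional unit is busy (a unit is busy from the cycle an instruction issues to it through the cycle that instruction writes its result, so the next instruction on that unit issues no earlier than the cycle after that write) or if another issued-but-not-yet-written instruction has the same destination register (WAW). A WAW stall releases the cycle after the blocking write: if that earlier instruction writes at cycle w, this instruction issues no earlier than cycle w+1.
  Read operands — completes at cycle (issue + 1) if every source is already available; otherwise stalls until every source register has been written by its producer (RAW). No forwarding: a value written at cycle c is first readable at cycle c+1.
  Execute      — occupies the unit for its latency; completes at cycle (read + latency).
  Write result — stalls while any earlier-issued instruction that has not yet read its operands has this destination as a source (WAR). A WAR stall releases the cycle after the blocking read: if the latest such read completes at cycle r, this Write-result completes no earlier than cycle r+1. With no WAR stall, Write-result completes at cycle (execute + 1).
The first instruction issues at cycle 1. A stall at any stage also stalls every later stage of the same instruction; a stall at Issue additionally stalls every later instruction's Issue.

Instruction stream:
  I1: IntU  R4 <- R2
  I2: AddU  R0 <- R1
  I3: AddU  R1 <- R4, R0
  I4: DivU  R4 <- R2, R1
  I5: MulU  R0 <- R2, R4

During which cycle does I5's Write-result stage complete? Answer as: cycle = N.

c1: I1→IntU
c2: I1 RO · I2→AddU
c3: I1 EX · I2 RO
c4: I1 WR R4
c5: I2 EX
c6: I2 WR R0
c7: I3→AddU
c8: I3 RO · I4→DivU
c9: I5→MulU
c10: I3 EX
c11: I3 WR R1
c12: I4 RO
c19: I4 EX
c20: I4 WR R4
c21: I5 RO
c24: I5 EX
c25: I5 WR R0

cycle = 25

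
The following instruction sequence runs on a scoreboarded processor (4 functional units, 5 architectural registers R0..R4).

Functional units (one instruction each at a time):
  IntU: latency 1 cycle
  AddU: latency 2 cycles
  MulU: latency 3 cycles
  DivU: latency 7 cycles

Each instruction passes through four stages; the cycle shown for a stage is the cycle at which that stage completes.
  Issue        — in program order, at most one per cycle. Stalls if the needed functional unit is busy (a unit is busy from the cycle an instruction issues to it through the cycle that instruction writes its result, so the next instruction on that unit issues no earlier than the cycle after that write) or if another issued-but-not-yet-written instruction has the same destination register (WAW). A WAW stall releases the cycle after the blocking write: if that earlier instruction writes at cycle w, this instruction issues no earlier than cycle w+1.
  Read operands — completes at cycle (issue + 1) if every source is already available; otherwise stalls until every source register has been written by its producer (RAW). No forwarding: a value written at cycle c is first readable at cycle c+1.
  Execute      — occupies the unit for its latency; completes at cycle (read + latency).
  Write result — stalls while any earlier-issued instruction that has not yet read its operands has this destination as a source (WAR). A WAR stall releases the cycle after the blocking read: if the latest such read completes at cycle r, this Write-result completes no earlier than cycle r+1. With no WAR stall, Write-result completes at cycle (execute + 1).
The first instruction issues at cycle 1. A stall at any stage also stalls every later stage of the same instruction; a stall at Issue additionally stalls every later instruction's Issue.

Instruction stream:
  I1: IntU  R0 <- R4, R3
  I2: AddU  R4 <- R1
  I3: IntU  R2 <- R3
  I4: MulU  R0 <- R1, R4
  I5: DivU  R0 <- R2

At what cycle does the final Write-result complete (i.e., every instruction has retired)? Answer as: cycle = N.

cycle = 21

  I1 | 1 | 2 | 3 | 4
  I2 | 2 | 3 | 5 | 6
  I3 | 5 | 6 | 7 | 8   struct: IntU busy until I1 writes@4
  I4 | 6 | 7 | 10 | 11
  I5 | 12 | 13 | 20 | 21   WAW R0: wait I4 write@11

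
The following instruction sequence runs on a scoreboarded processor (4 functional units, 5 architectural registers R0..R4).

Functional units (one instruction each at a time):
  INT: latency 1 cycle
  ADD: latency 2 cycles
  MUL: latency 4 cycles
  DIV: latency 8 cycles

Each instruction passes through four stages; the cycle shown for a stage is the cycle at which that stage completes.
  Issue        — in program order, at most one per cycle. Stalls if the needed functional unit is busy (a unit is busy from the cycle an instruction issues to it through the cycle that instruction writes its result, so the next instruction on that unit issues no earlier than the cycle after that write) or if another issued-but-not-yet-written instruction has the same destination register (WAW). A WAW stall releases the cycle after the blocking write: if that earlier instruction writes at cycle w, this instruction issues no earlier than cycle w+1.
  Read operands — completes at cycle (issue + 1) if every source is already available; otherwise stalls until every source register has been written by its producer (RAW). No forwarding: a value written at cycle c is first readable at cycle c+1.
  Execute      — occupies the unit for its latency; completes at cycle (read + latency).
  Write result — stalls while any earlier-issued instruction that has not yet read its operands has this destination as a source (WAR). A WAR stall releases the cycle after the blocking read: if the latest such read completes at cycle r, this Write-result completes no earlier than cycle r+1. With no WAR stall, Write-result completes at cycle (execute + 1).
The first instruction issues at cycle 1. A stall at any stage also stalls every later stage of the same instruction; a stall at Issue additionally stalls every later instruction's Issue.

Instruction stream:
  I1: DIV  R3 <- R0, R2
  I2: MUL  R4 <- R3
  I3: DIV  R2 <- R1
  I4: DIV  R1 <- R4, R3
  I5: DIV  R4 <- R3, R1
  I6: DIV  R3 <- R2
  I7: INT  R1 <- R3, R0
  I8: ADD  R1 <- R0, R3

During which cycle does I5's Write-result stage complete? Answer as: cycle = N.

[I1] 1/2/10/11
[I2] 2/12/16/17  (RAW R3: wait I1 write@11)
[I3] 12/13/21/22  (struct: DIV busy until I1 writes@11)
[I4] 23/24/32/33  (struct: DIV busy until I3 writes@22)
[I5] 34/35/43/44  (struct: DIV busy until I4 writes@33)
[I6] 45/46/54/55  (struct: DIV busy until I5 writes@44)
[I7] 46/56/57/58  (RAW R3: wait I6 write@55)
[I8] 59/60/62/63  (WAW R1: wait I7 write@58)

cycle = 44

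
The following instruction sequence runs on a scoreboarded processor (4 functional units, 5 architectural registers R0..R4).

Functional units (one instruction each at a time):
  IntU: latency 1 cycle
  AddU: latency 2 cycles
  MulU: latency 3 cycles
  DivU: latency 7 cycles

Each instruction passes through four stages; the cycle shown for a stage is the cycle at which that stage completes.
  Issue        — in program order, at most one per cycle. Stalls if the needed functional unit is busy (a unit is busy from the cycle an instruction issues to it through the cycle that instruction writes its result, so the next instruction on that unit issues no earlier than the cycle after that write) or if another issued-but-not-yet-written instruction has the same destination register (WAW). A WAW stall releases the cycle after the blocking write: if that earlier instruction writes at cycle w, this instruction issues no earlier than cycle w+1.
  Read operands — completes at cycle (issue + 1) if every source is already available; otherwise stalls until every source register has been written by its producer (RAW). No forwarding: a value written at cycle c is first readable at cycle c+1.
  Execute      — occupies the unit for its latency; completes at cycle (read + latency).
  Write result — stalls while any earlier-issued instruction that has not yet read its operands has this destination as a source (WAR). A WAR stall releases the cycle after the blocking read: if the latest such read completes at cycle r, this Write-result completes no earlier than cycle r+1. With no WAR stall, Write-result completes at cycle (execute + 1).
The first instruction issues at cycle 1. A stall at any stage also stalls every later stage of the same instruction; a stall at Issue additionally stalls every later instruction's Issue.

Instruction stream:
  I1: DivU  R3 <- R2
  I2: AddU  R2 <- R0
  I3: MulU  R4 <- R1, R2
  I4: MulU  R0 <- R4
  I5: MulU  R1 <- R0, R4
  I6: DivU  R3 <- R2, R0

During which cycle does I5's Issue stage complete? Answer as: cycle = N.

cycle = 18

cycle 1: issue I1 (DivU)
cycle 2: I1 read-ops, issue I2 (AddU)
cycle 3: I2 read-ops, issue I3 (MulU)
cycle 5: I2 finished on AddU
cycle 6: I2→R2
cycle 7: I3 read-ops
cycle 9: I1 finished on DivU
cycle 10: I1→R3, I3 finished on MulU
cycle 11: I3→R4
cycle 12: issue I4 (MulU)
cycle 13: I4 read-ops
cycle 16: I4 finished on MulU
cycle 17: I4→R0
cycle 18: issue I5 (MulU)
cycle 19: I5 read-ops, issue I6 (DivU)
cycle 20: I6 read-ops
cycle 22: I5 finished on MulU
cycle 23: I5→R1
cycle 27: I6 finished on DivU
cycle 28: I6→R3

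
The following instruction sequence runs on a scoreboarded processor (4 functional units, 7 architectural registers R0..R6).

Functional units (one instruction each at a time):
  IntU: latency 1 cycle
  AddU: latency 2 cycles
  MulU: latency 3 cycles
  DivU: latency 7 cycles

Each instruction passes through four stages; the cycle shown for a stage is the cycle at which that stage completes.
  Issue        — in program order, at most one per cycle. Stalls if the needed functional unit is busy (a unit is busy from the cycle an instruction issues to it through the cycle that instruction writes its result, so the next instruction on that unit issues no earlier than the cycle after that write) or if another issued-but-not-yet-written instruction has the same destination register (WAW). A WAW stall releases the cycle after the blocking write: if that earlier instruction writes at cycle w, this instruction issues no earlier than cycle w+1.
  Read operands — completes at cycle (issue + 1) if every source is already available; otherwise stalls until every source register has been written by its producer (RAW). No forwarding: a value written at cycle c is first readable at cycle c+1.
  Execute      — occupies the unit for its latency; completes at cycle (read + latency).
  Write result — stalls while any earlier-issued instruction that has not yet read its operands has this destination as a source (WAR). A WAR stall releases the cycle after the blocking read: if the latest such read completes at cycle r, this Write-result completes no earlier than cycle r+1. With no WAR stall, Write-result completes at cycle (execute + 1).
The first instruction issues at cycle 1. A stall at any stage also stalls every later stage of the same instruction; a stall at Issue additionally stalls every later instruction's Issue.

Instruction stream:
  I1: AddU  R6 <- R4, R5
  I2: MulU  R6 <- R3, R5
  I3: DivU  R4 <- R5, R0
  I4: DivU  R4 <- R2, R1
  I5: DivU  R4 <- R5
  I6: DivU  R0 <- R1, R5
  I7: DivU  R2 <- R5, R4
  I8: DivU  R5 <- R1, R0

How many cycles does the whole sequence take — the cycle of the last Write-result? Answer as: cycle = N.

  I1 | 1 | 2 | 4 | 5
  I2 | 6 | 7 | 10 | 11   WAW R6: wait I1 write@5
  I3 | 7 | 8 | 15 | 16
  I4 | 17 | 18 | 25 | 26   struct: DivU busy until I3 writes@16
  I5 | 27 | 28 | 35 | 36   struct: DivU busy until I4 writes@26
  I6 | 37 | 38 | 45 | 46   struct: DivU busy until I5 writes@36
  I7 | 47 | 48 | 55 | 56   struct: DivU busy until I6 writes@46
  I8 | 57 | 58 | 65 | 66   struct: DivU busy until I7 writes@56

cycle = 66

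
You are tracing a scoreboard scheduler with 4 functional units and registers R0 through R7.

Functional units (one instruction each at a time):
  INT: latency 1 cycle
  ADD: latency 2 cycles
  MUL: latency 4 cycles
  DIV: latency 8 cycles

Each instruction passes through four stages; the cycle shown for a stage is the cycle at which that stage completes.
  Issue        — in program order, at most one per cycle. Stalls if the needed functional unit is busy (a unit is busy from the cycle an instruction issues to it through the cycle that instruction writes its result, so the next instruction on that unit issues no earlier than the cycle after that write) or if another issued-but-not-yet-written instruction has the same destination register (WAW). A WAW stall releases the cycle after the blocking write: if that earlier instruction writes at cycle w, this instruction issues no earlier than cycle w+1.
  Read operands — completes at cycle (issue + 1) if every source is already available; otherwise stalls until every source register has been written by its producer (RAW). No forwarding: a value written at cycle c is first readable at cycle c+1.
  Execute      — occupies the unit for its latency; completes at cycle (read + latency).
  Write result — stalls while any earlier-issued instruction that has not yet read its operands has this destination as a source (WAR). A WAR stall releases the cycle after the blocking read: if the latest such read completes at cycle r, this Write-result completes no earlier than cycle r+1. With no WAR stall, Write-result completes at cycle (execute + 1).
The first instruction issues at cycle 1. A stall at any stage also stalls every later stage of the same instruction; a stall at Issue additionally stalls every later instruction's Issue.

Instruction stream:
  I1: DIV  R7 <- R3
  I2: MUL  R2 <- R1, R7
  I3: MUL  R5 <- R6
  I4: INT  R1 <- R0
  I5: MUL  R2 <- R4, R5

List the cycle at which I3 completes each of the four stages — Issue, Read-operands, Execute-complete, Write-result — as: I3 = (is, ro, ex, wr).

cycle 1: I1 dispatched to DIV
cycle 2: I1 operands ready | I2 dispatched to MUL
cycle 10: I1 complete
cycle 11: R7←I1
cycle 12: I2 operands ready
cycle 16: I2 complete
cycle 17: R2←I2
cycle 18: I3 dispatched to MUL
cycle 19: I3 operands ready | I4 dispatched to INT
cycle 20: I4 operands ready
cycle 21: I4 complete
cycle 22: R1←I4
cycle 23: I3 complete
cycle 24: R5←I3
cycle 25: I5 dispatched to MUL
cycle 26: I5 operands ready
cycle 30: I5 complete
cycle 31: R2←I5

I3 = (18, 19, 23, 24)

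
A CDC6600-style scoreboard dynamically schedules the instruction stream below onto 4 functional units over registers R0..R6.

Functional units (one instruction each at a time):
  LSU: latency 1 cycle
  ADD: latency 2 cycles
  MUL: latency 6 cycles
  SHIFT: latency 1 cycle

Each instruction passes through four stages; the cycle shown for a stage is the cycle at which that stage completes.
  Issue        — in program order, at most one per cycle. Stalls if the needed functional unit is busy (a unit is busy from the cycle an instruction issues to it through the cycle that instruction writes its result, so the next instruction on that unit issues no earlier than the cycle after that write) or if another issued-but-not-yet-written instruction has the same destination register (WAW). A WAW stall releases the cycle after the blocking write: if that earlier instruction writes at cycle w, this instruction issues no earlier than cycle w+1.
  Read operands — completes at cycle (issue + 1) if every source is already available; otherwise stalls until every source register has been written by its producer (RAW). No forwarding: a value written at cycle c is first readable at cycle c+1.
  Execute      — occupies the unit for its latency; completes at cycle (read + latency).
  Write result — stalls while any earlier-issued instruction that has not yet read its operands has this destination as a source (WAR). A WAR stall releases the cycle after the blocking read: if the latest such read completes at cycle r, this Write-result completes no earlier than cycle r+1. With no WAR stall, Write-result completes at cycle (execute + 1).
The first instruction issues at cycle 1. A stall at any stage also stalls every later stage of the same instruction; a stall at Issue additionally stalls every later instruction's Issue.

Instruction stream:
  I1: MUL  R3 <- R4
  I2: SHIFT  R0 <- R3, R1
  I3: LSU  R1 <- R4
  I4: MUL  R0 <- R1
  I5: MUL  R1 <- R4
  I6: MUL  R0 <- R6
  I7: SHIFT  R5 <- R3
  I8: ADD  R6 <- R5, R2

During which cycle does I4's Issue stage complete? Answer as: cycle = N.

cycle = 13

I1  is:1  ro:2  ex:8  wr:9
I2  is:2  ro:10  ex:11  wr:12  — RAW R3: wait I1 write@9
I3  is:3  ro:4  ex:5  wr:11  — WAR R1: wait I2 read@10
I4  is:13  ro:14  ex:20  wr:21  — WAW R0: wait I2 write@12
I5  is:22  ro:23  ex:29  wr:30  — struct: MUL busy until I4 writes@21
I6  is:31  ro:32  ex:38  wr:39  — struct: MUL busy until I5 writes@30
I7  is:32  ro:33  ex:34  wr:35
I8  is:33  ro:36  ex:38  wr:39  — RAW R5: wait I7 write@35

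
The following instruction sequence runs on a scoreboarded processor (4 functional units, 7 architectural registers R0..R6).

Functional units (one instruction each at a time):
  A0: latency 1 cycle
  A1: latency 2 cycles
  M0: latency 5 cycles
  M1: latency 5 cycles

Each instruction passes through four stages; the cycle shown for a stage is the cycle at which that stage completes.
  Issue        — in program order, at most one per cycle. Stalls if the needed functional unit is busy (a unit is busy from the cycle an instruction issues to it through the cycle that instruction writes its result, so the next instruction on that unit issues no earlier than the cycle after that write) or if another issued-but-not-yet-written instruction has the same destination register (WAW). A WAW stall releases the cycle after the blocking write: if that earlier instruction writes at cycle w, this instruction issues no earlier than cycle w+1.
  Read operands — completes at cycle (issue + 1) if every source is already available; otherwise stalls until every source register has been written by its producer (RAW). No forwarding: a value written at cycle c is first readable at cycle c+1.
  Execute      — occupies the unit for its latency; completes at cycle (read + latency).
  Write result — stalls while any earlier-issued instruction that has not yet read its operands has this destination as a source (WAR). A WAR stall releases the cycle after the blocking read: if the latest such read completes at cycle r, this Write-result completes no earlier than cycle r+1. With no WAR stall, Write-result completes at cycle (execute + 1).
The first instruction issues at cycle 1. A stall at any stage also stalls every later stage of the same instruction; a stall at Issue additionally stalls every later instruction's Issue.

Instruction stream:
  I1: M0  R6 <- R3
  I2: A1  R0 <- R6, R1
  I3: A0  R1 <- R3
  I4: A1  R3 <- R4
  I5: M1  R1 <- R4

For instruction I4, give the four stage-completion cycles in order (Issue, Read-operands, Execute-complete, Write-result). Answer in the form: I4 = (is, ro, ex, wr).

I1  is:1  ro:2  ex:7  wr:8
I2  is:2  ro:9  ex:11  wr:12  — RAW R6: wait I1 write@8
I3  is:3  ro:4  ex:5  wr:10  — WAR R1: wait I2 read@9
I4  is:13  ro:14  ex:16  wr:17  — struct: A1 busy until I2 writes@12
I5  is:14  ro:15  ex:20  wr:21

I4 = (13, 14, 16, 17)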